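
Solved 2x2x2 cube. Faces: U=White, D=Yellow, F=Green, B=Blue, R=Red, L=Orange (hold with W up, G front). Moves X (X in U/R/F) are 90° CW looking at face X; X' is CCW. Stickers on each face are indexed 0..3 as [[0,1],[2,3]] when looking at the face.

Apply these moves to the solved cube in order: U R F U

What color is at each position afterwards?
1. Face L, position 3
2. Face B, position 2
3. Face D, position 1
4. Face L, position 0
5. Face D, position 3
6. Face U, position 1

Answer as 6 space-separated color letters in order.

After move 1 (U): U=WWWW F=RRGG R=BBRR B=OOBB L=GGOO
After move 2 (R): R=RBRB U=WRWG F=RYGY D=YBYO B=WOWB
After move 3 (F): F=GRYY U=WROG R=WBGB D=RRYO L=GYOB
After move 4 (U): U=OWGR F=WBYY R=WOGB B=GYWB L=GROB
Query 1: L[3] = B
Query 2: B[2] = W
Query 3: D[1] = R
Query 4: L[0] = G
Query 5: D[3] = O
Query 6: U[1] = W

Answer: B W R G O W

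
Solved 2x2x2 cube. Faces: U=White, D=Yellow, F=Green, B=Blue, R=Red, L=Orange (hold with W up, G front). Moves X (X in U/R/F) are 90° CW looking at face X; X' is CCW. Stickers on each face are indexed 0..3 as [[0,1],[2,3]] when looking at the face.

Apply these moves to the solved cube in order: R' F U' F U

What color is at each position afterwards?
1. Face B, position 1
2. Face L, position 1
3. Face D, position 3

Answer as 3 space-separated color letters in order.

Answer: R O G

Derivation:
After move 1 (R'): R=RRRR U=WBWB F=GWGW D=YGYG B=YBYB
After move 2 (F): F=GGWW U=WBOO R=WRBR D=RRYG L=OYOG
After move 3 (U'): U=BOWO F=OYWW R=GGBR B=WRYB L=YBOG
After move 4 (F): F=WOWY U=BOGB R=WGOR D=BGYG L=YROR
After move 5 (U): U=GBBO F=WGWY R=WROR B=YRYB L=WOOR
Query 1: B[1] = R
Query 2: L[1] = O
Query 3: D[3] = G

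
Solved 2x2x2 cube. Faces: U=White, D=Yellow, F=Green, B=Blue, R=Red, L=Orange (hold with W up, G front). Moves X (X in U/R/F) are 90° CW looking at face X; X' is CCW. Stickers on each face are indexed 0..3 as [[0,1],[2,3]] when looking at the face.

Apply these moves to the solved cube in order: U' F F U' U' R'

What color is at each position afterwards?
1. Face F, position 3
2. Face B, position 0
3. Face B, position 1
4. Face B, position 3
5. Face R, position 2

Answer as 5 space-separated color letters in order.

Answer: W Y G B B

Derivation:
After move 1 (U'): U=WWWW F=OOGG R=GGRR B=RRBB L=BBOO
After move 2 (F): F=GOGO U=WWOB R=WGWR D=RGYY L=BYOY
After move 3 (F): F=GGOO U=WWYY R=OGBR D=WWYY L=BROG
After move 4 (U'): U=WYWY F=BROO R=GGBR B=OGBB L=RROG
After move 5 (U'): U=YYWW F=RROO R=BRBR B=GGBB L=OGOG
After move 6 (R'): R=RRBB U=YBWG F=RYOW D=WRYO B=YGWB
Query 1: F[3] = W
Query 2: B[0] = Y
Query 3: B[1] = G
Query 4: B[3] = B
Query 5: R[2] = B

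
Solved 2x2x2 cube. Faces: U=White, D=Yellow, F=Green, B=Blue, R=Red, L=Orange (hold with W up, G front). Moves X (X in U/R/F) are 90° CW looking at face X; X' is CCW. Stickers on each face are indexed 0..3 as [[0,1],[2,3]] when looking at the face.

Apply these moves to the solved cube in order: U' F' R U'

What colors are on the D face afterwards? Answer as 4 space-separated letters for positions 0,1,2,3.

After move 1 (U'): U=WWWW F=OOGG R=GGRR B=RRBB L=BBOO
After move 2 (F'): F=OGOG U=WWGR R=YGYR D=BOYY L=BWOW
After move 3 (R): R=YYRG U=WGGG F=OOOY D=BBYR B=RRWB
After move 4 (U'): U=GGWG F=BWOY R=OORG B=YYWB L=RROW
Query: D face = BBYR

Answer: B B Y R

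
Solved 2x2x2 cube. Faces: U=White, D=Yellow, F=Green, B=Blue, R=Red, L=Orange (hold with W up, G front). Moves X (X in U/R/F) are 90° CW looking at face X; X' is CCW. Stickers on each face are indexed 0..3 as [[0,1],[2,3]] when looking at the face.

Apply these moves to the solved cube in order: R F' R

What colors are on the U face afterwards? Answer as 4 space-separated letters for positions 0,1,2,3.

After move 1 (R): R=RRRR U=WGWG F=GYGY D=YBYB B=WBWB
After move 2 (F'): F=YYGG U=WGRR R=BRYR D=OOYB L=OGOW
After move 3 (R): R=YBRR U=WYRG F=YOGB D=OWYW B=RBGB
Query: U face = WYRG

Answer: W Y R G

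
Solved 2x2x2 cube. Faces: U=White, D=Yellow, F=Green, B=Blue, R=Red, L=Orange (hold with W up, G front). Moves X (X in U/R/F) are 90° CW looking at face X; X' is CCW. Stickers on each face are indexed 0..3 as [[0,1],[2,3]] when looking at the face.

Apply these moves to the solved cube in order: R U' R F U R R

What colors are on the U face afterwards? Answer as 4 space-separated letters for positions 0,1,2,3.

After move 1 (R): R=RRRR U=WGWG F=GYGY D=YBYB B=WBWB
After move 2 (U'): U=GGWW F=OOGY R=GYRR B=RRWB L=WBOO
After move 3 (R): R=RGRY U=GOWY F=OBGB D=YWYR B=WRGB
After move 4 (F): F=GOBB U=GOOB R=WGYY D=RRYR L=WYOW
After move 5 (U): U=OGBO F=WGBB R=WRYY B=WYGB L=GOOW
After move 6 (R): R=YWYR U=OGBB F=WRBR D=RGYW B=OYGB
After move 7 (R): R=YYRW U=ORBR F=WGBW D=RGYO B=BYGB
Query: U face = ORBR

Answer: O R B R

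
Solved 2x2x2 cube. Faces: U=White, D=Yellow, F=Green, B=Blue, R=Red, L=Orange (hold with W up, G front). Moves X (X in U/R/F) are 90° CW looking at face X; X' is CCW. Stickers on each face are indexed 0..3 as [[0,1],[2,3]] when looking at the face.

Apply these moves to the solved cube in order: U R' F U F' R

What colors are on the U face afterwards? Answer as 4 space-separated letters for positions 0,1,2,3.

After move 1 (U): U=WWWW F=RRGG R=BBRR B=OOBB L=GGOO
After move 2 (R'): R=BRBR U=WBWO F=RWGW D=YRYG B=YOYB
After move 3 (F): F=GRWW U=WBOG R=WROR D=BBYG L=GYOR
After move 4 (U): U=OWGB F=WRWW R=YOOR B=GYYB L=GROR
After move 5 (F'): F=RWWW U=OWYO R=BOBR D=RRYG L=GBOG
After move 6 (R): R=BBRO U=OWYW F=RRWG D=RYYG B=OYWB
Query: U face = OWYW

Answer: O W Y W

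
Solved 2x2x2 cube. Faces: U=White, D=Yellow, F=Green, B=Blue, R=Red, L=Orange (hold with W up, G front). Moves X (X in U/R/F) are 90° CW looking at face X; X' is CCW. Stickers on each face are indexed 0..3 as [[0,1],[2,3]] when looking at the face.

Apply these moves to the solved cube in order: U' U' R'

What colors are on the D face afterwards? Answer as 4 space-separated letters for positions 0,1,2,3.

After move 1 (U'): U=WWWW F=OOGG R=GGRR B=RRBB L=BBOO
After move 2 (U'): U=WWWW F=BBGG R=OORR B=GGBB L=RROO
After move 3 (R'): R=OROR U=WBWG F=BWGW D=YBYG B=YGYB
Query: D face = YBYG

Answer: Y B Y G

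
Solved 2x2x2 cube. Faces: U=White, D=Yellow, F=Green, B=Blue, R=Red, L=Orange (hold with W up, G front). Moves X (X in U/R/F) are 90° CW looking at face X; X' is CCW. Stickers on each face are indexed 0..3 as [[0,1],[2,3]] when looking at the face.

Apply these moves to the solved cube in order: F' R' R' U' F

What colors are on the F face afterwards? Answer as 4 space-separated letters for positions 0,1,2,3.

After move 1 (F'): F=GGGG U=WWRR R=YRYR D=OOYY L=OWOW
After move 2 (R'): R=RRYY U=WBRB F=GWGR D=OGYG B=YBOB
After move 3 (R'): R=RYRY U=WORY F=GBGB D=OWYR B=GBGB
After move 4 (U'): U=OYWR F=OWGB R=GBRY B=RYGB L=GBOW
After move 5 (F): F=GOBW U=OYWB R=WBRY D=RGYR L=GOOW
Query: F face = GOBW

Answer: G O B W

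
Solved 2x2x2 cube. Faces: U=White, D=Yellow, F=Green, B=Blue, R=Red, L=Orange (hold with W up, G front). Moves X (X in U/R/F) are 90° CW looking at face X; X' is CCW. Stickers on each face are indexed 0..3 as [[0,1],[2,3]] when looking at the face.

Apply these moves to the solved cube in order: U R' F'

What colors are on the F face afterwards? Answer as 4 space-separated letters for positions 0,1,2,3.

After move 1 (U): U=WWWW F=RRGG R=BBRR B=OOBB L=GGOO
After move 2 (R'): R=BRBR U=WBWO F=RWGW D=YRYG B=YOYB
After move 3 (F'): F=WWRG U=WBBB R=RRYR D=GOYG L=GOOW
Query: F face = WWRG

Answer: W W R G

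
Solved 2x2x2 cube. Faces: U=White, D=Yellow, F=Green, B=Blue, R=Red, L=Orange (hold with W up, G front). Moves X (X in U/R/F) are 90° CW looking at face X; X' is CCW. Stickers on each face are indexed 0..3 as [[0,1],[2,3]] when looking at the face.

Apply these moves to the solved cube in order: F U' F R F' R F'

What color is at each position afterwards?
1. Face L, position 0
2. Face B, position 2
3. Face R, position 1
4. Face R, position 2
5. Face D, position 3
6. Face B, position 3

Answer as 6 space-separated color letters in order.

Answer: B O B R B B

Derivation:
After move 1 (F): F=GGGG U=WWOO R=WRWR D=RRYY L=OYOY
After move 2 (U'): U=WOWO F=OYGG R=GGWR B=WRBB L=BBOY
After move 3 (F): F=GOGY U=WOYB R=WGOR D=WGYY L=BROR
After move 4 (R): R=OWRG U=WOYY F=GGGY D=WBYW B=BROB
After move 5 (F'): F=GYGG U=WOOR R=BWWG D=RRYW L=BYOY
After move 6 (R): R=WBGW U=WYOG F=GRGW D=ROYB B=RROB
After move 7 (F'): F=RWGG U=WYWG R=OBRW D=YYYB L=BGOO
Query 1: L[0] = B
Query 2: B[2] = O
Query 3: R[1] = B
Query 4: R[2] = R
Query 5: D[3] = B
Query 6: B[3] = B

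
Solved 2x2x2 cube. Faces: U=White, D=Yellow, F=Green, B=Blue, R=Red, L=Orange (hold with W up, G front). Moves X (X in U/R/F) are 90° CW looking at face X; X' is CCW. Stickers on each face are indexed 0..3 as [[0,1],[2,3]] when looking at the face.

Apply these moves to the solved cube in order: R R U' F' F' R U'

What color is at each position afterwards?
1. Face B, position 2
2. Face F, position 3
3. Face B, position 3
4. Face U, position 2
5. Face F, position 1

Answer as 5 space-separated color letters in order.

After move 1 (R): R=RRRR U=WGWG F=GYGY D=YBYB B=WBWB
After move 2 (R): R=RRRR U=WYWY F=GBGB D=YWYW B=GBGB
After move 3 (U'): U=YYWW F=OOGB R=GBRR B=RRGB L=GBOO
After move 4 (F'): F=OBOG U=YYGR R=WBYR D=BOYW L=GWOW
After move 5 (F'): F=BGOO U=YYWY R=OBBR D=WWYW L=GROG
After move 6 (R): R=BORB U=YGWO F=BWOW D=WGYR B=YRYB
After move 7 (U'): U=GOYW F=GROW R=BWRB B=BOYB L=YROG
Query 1: B[2] = Y
Query 2: F[3] = W
Query 3: B[3] = B
Query 4: U[2] = Y
Query 5: F[1] = R

Answer: Y W B Y R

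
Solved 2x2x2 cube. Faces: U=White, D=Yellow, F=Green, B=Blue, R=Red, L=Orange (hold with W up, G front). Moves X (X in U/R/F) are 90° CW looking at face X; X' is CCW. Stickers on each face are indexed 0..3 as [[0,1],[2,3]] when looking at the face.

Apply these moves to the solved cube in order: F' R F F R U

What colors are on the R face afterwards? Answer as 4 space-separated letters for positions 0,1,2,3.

After move 1 (F'): F=GGGG U=WWRR R=YRYR D=OOYY L=OWOW
After move 2 (R): R=YYRR U=WGRG F=GOGY D=OBYB B=RBWB
After move 3 (F): F=GGYO U=WGWW R=RYGR D=RYYB L=OOOB
After move 4 (F): F=YGOG U=WGBO R=WYWR D=GRYB L=OROY
After move 5 (R): R=WWRY U=WGBG F=YROB D=GWYR B=OBGB
After move 6 (U): U=BWGG F=WWOB R=OBRY B=ORGB L=YROY
Query: R face = OBRY

Answer: O B R Y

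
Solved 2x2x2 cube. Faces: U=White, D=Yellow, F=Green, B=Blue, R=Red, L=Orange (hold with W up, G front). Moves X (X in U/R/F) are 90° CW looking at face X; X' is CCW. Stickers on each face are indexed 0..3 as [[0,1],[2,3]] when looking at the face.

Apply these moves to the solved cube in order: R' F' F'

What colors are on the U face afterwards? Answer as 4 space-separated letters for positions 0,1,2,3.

Answer: W B G Y

Derivation:
After move 1 (R'): R=RRRR U=WBWB F=GWGW D=YGYG B=YBYB
After move 2 (F'): F=WWGG U=WBRR R=GRYR D=OOYG L=OBOW
After move 3 (F'): F=WGWG U=WBGY R=OROR D=BWYG L=OROR
Query: U face = WBGY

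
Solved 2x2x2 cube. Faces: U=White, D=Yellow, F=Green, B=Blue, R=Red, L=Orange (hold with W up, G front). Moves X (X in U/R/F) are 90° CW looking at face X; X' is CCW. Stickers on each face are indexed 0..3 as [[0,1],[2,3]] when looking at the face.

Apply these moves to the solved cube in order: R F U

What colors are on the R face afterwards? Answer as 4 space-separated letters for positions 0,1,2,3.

After move 1 (R): R=RRRR U=WGWG F=GYGY D=YBYB B=WBWB
After move 2 (F): F=GGYY U=WGOO R=WRGR D=RRYB L=OYOB
After move 3 (U): U=OWOG F=WRYY R=WBGR B=OYWB L=GGOB
Query: R face = WBGR

Answer: W B G R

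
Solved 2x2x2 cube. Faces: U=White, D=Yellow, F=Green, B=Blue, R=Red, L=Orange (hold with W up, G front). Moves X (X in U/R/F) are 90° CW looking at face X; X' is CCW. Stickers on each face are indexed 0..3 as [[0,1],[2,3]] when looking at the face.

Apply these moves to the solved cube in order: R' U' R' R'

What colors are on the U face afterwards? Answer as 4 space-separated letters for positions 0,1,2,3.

Answer: B G W G

Derivation:
After move 1 (R'): R=RRRR U=WBWB F=GWGW D=YGYG B=YBYB
After move 2 (U'): U=BBWW F=OOGW R=GWRR B=RRYB L=YBOO
After move 3 (R'): R=WRGR U=BYWR F=OBGW D=YOYW B=GRGB
After move 4 (R'): R=RRWG U=BGWG F=OYGR D=YBYW B=WROB
Query: U face = BGWG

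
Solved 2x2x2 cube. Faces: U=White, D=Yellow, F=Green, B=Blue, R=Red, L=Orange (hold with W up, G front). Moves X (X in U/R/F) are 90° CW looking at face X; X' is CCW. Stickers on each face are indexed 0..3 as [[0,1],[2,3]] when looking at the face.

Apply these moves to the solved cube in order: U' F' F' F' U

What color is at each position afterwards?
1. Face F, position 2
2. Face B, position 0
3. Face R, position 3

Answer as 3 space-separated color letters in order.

Answer: G B R

Derivation:
After move 1 (U'): U=WWWW F=OOGG R=GGRR B=RRBB L=BBOO
After move 2 (F'): F=OGOG U=WWGR R=YGYR D=BOYY L=BWOW
After move 3 (F'): F=GGOO U=WWYY R=OGBR D=WWYY L=BROG
After move 4 (F'): F=GOGO U=WWOB R=WGWR D=RGYY L=BYOY
After move 5 (U): U=OWBW F=WGGO R=RRWR B=BYBB L=GOOY
Query 1: F[2] = G
Query 2: B[0] = B
Query 3: R[3] = R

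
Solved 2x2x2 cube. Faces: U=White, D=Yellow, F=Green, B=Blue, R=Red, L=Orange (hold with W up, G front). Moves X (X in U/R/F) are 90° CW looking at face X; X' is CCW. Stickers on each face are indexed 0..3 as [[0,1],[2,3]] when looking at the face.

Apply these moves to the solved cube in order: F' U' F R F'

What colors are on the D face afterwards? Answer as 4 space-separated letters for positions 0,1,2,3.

After move 1 (F'): F=GGGG U=WWRR R=YRYR D=OOYY L=OWOW
After move 2 (U'): U=WRWR F=OWGG R=GGYR B=YRBB L=BBOW
After move 3 (F): F=GOGW U=WRWB R=WGRR D=YGYY L=BOOO
After move 4 (R): R=RWRG U=WOWW F=GGGY D=YBYY B=BRRB
After move 5 (F'): F=GYGG U=WORR R=BWYG D=OOYY L=BWOW
Query: D face = OOYY

Answer: O O Y Y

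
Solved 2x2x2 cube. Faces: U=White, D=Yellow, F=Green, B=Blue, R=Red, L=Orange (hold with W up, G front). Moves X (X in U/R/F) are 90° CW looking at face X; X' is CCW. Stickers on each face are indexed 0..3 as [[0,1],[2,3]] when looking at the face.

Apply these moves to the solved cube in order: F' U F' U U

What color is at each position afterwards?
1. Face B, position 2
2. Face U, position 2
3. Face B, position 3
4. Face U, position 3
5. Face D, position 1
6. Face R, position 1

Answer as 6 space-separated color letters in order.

After move 1 (F'): F=GGGG U=WWRR R=YRYR D=OOYY L=OWOW
After move 2 (U): U=RWRW F=YRGG R=BBYR B=OWBB L=GGOW
After move 3 (F'): F=RGYG U=RWBY R=OBOR D=GWYY L=GWOR
After move 4 (U): U=BRYW F=OBYG R=OWOR B=GWBB L=RGOR
After move 5 (U): U=YBWR F=OWYG R=GWOR B=RGBB L=OBOR
Query 1: B[2] = B
Query 2: U[2] = W
Query 3: B[3] = B
Query 4: U[3] = R
Query 5: D[1] = W
Query 6: R[1] = W

Answer: B W B R W W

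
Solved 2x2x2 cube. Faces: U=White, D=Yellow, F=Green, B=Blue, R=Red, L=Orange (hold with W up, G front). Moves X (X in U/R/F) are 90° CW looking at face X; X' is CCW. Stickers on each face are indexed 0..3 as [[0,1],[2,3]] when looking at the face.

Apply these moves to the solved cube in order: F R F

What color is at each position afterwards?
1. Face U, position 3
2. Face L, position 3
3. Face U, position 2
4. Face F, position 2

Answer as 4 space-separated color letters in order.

After move 1 (F): F=GGGG U=WWOO R=WRWR D=RRYY L=OYOY
After move 2 (R): R=WWRR U=WGOG F=GRGY D=RBYB B=OBWB
After move 3 (F): F=GGYR U=WGYY R=OWGR D=RWYB L=OROB
Query 1: U[3] = Y
Query 2: L[3] = B
Query 3: U[2] = Y
Query 4: F[2] = Y

Answer: Y B Y Y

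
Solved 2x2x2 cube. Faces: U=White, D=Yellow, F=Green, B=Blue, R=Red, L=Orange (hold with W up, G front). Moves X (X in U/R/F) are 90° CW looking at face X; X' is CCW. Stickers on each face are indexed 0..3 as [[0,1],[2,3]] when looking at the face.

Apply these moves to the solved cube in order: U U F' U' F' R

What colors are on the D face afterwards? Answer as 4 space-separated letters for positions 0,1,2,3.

Answer: G B Y Y

Derivation:
After move 1 (U): U=WWWW F=RRGG R=BBRR B=OOBB L=GGOO
After move 2 (U): U=WWWW F=BBGG R=OORR B=GGBB L=RROO
After move 3 (F'): F=BGBG U=WWOR R=YOYR D=ROYY L=RWOW
After move 4 (U'): U=WRWO F=RWBG R=BGYR B=YOBB L=GGOW
After move 5 (F'): F=WGRB U=WRBY R=OGRR D=GWYY L=GOOW
After move 6 (R): R=RORG U=WGBB F=WWRY D=GBYY B=YORB
Query: D face = GBYY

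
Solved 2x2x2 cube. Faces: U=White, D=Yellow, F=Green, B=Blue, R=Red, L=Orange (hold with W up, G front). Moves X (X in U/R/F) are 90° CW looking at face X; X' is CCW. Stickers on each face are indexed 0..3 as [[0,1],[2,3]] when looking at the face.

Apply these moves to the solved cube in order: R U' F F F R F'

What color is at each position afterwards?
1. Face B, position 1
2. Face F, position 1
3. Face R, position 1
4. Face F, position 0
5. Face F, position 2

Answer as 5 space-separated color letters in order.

After move 1 (R): R=RRRR U=WGWG F=GYGY D=YBYB B=WBWB
After move 2 (U'): U=GGWW F=OOGY R=GYRR B=RRWB L=WBOO
After move 3 (F): F=GOYO U=GGOB R=WYWR D=RGYB L=WYOB
After move 4 (F): F=YGOO U=GGBY R=OYBR D=WWYB L=WROG
After move 5 (F): F=OYOG U=GGGR R=BYYR D=BOYB L=WWOW
After move 6 (R): R=YBRY U=GYGG F=OOOB D=BWYR B=RRGB
After move 7 (F'): F=OBOO U=GYYR R=WBBY D=WWYR L=WGOG
Query 1: B[1] = R
Query 2: F[1] = B
Query 3: R[1] = B
Query 4: F[0] = O
Query 5: F[2] = O

Answer: R B B O O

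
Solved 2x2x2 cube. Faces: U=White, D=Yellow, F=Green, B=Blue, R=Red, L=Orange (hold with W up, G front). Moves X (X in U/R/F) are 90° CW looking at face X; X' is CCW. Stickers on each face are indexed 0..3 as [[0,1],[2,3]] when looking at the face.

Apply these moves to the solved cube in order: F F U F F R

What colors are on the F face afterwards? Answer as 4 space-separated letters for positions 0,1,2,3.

After move 1 (F): F=GGGG U=WWOO R=WRWR D=RRYY L=OYOY
After move 2 (F): F=GGGG U=WWYY R=OROR D=WWYY L=OROR
After move 3 (U): U=YWYW F=ORGG R=BBOR B=ORBB L=GGOR
After move 4 (F): F=GOGR U=YWRG R=YBWR D=OBYY L=GWOW
After move 5 (F): F=GGRO U=YWWW R=RBGR D=WYYY L=GOOB
After move 6 (R): R=GRRB U=YGWO F=GYRY D=WBYO B=WRWB
Query: F face = GYRY

Answer: G Y R Y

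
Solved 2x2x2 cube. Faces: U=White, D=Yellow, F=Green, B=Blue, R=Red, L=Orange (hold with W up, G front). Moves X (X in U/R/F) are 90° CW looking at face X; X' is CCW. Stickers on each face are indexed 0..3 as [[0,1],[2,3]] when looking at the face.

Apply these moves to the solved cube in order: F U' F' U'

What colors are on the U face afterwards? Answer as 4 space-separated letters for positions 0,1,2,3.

After move 1 (F): F=GGGG U=WWOO R=WRWR D=RRYY L=OYOY
After move 2 (U'): U=WOWO F=OYGG R=GGWR B=WRBB L=BBOY
After move 3 (F'): F=YGOG U=WOGW R=RGRR D=BYYY L=BOOW
After move 4 (U'): U=OWWG F=BOOG R=YGRR B=RGBB L=WROW
Query: U face = OWWG

Answer: O W W G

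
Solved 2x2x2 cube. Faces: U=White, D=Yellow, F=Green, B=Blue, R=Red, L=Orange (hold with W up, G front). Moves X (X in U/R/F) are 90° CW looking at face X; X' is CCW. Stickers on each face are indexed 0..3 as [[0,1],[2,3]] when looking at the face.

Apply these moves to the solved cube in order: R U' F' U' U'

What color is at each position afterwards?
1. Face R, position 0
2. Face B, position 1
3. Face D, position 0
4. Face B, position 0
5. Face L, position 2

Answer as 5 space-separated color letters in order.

After move 1 (R): R=RRRR U=WGWG F=GYGY D=YBYB B=WBWB
After move 2 (U'): U=GGWW F=OOGY R=GYRR B=RRWB L=WBOO
After move 3 (F'): F=OYOG U=GGGR R=BYYR D=BOYB L=WWOW
After move 4 (U'): U=GRGG F=WWOG R=OYYR B=BYWB L=RROW
After move 5 (U'): U=RGGG F=RROG R=WWYR B=OYWB L=BYOW
Query 1: R[0] = W
Query 2: B[1] = Y
Query 3: D[0] = B
Query 4: B[0] = O
Query 5: L[2] = O

Answer: W Y B O O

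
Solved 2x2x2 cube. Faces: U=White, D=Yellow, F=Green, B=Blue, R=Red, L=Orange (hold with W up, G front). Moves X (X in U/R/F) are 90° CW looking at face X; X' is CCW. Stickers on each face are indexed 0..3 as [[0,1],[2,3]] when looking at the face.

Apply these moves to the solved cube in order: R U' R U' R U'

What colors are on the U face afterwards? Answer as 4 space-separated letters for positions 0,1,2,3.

Answer: B B O G

Derivation:
After move 1 (R): R=RRRR U=WGWG F=GYGY D=YBYB B=WBWB
After move 2 (U'): U=GGWW F=OOGY R=GYRR B=RRWB L=WBOO
After move 3 (R): R=RGRY U=GOWY F=OBGB D=YWYR B=WRGB
After move 4 (U'): U=OYGW F=WBGB R=OBRY B=RGGB L=WROO
After move 5 (R): R=ROYB U=OBGB F=WWGR D=YGYR B=WGYB
After move 6 (U'): U=BBOG F=WRGR R=WWYB B=ROYB L=WGOO
Query: U face = BBOG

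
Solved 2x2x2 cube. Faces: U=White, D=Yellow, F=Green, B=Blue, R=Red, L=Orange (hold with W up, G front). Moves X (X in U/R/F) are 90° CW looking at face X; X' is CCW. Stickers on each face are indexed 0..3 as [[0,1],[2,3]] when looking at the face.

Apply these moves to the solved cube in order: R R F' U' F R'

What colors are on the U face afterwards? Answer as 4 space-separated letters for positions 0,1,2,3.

Answer: Y G W W

Derivation:
After move 1 (R): R=RRRR U=WGWG F=GYGY D=YBYB B=WBWB
After move 2 (R): R=RRRR U=WYWY F=GBGB D=YWYW B=GBGB
After move 3 (F'): F=BBGG U=WYRR R=WRYR D=OOYW L=OYOW
After move 4 (U'): U=YRWR F=OYGG R=BBYR B=WRGB L=GBOW
After move 5 (F): F=GOGY U=YRWB R=WBRR D=YBYW L=GOOO
After move 6 (R'): R=BRWR U=YGWW F=GRGB D=YOYY B=WRBB
Query: U face = YGWW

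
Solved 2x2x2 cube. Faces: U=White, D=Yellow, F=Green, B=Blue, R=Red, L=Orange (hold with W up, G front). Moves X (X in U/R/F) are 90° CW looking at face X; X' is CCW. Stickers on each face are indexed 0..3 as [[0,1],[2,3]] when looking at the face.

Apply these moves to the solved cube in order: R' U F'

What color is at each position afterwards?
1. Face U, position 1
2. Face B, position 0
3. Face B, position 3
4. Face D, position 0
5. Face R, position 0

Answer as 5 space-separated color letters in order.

After move 1 (R'): R=RRRR U=WBWB F=GWGW D=YGYG B=YBYB
After move 2 (U): U=WWBB F=RRGW R=YBRR B=OOYB L=GWOO
After move 3 (F'): F=RWRG U=WWYR R=GBYR D=WOYG L=GBOB
Query 1: U[1] = W
Query 2: B[0] = O
Query 3: B[3] = B
Query 4: D[0] = W
Query 5: R[0] = G

Answer: W O B W G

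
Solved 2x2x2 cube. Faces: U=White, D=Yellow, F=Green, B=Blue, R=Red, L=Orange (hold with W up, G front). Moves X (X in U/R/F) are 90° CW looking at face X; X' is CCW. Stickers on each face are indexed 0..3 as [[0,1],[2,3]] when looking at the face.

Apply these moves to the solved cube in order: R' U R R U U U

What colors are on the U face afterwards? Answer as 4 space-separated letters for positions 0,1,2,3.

After move 1 (R'): R=RRRR U=WBWB F=GWGW D=YGYG B=YBYB
After move 2 (U): U=WWBB F=RRGW R=YBRR B=OOYB L=GWOO
After move 3 (R): R=RYRB U=WRBW F=RGGG D=YYYO B=BOWB
After move 4 (R): R=RRBY U=WGBG F=RYGO D=YWYB B=WORB
After move 5 (U): U=BWGG F=RRGO R=WOBY B=GWRB L=RYOO
After move 6 (U): U=GBGW F=WOGO R=GWBY B=RYRB L=RROO
After move 7 (U): U=GGWB F=GWGO R=RYBY B=RRRB L=WOOO
Query: U face = GGWB

Answer: G G W B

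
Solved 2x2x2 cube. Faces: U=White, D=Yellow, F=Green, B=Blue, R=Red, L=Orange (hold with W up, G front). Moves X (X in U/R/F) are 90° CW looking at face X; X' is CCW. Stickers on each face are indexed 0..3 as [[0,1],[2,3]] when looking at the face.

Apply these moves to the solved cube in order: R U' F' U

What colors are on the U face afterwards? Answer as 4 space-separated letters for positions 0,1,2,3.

Answer: G G R G

Derivation:
After move 1 (R): R=RRRR U=WGWG F=GYGY D=YBYB B=WBWB
After move 2 (U'): U=GGWW F=OOGY R=GYRR B=RRWB L=WBOO
After move 3 (F'): F=OYOG U=GGGR R=BYYR D=BOYB L=WWOW
After move 4 (U): U=GGRG F=BYOG R=RRYR B=WWWB L=OYOW
Query: U face = GGRG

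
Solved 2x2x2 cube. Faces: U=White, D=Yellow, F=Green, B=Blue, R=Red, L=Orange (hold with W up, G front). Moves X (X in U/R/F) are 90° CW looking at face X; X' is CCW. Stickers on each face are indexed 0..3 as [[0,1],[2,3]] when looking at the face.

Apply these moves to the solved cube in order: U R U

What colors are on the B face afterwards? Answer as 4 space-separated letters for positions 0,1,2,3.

After move 1 (U): U=WWWW F=RRGG R=BBRR B=OOBB L=GGOO
After move 2 (R): R=RBRB U=WRWG F=RYGY D=YBYO B=WOWB
After move 3 (U): U=WWGR F=RBGY R=WORB B=GGWB L=RYOO
Query: B face = GGWB

Answer: G G W B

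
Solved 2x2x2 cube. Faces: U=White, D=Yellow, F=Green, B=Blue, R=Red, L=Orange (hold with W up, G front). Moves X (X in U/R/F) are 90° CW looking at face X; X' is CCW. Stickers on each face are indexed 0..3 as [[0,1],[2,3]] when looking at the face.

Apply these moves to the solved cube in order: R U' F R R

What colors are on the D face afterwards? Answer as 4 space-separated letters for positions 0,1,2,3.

After move 1 (R): R=RRRR U=WGWG F=GYGY D=YBYB B=WBWB
After move 2 (U'): U=GGWW F=OOGY R=GYRR B=RRWB L=WBOO
After move 3 (F): F=GOYO U=GGOB R=WYWR D=RGYB L=WYOB
After move 4 (R): R=WWRY U=GOOO F=GGYB D=RWYR B=BRGB
After move 5 (R): R=RWYW U=GGOB F=GWYR D=RGYB B=OROB
Query: D face = RGYB

Answer: R G Y B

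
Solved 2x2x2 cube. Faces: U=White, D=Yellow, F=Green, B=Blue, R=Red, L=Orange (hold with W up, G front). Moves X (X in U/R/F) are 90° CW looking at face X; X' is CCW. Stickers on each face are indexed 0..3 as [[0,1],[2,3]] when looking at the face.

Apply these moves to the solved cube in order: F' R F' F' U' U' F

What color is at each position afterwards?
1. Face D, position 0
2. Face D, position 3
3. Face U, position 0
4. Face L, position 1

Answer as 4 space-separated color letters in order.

After move 1 (F'): F=GGGG U=WWRR R=YRYR D=OOYY L=OWOW
After move 2 (R): R=YYRR U=WGRG F=GOGY D=OBYB B=RBWB
After move 3 (F'): F=OYGG U=WGYR R=BYOR D=WWYB L=OGOR
After move 4 (F'): F=YGOG U=WGBO R=WYWR D=GRYB L=OROY
After move 5 (U'): U=GOWB F=OROG R=YGWR B=WYWB L=RBOY
After move 6 (U'): U=OBGW F=RBOG R=ORWR B=YGWB L=WYOY
After move 7 (F): F=ORGB U=OBYY R=GRWR D=WOYB L=WGOR
Query 1: D[0] = W
Query 2: D[3] = B
Query 3: U[0] = O
Query 4: L[1] = G

Answer: W B O G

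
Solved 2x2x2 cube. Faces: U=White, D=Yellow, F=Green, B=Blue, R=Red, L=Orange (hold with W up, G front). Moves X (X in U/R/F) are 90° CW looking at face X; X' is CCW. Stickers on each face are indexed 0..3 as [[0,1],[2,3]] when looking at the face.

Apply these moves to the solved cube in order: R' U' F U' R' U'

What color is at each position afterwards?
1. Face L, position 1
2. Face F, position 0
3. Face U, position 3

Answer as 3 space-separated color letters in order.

After move 1 (R'): R=RRRR U=WBWB F=GWGW D=YGYG B=YBYB
After move 2 (U'): U=BBWW F=OOGW R=GWRR B=RRYB L=YBOO
After move 3 (F): F=GOWO U=BBOB R=WWWR D=RGYG L=YYOG
After move 4 (U'): U=BBBO F=YYWO R=GOWR B=WWYB L=RROG
After move 5 (R'): R=ORGW U=BYBW F=YBWO D=RYYO B=GWGB
After move 6 (U'): U=YWBB F=RRWO R=YBGW B=ORGB L=GWOG
Query 1: L[1] = W
Query 2: F[0] = R
Query 3: U[3] = B

Answer: W R B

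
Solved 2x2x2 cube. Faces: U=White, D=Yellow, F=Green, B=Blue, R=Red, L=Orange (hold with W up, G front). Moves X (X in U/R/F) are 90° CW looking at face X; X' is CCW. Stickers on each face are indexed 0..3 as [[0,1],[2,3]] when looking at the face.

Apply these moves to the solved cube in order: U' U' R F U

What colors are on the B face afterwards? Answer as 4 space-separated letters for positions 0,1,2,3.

After move 1 (U'): U=WWWW F=OOGG R=GGRR B=RRBB L=BBOO
After move 2 (U'): U=WWWW F=BBGG R=OORR B=GGBB L=RROO
After move 3 (R): R=RORO U=WBWG F=BYGY D=YBYG B=WGWB
After move 4 (F): F=GBYY U=WBOR R=WOGO D=RRYG L=RYOB
After move 5 (U): U=OWRB F=WOYY R=WGGO B=RYWB L=GBOB
Query: B face = RYWB

Answer: R Y W B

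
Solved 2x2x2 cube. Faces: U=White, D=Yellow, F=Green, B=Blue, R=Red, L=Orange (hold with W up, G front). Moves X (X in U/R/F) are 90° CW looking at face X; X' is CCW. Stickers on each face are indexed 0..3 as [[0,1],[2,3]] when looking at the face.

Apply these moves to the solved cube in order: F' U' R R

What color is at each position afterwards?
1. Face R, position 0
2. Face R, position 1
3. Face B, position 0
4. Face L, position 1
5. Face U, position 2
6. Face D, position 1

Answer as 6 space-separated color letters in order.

After move 1 (F'): F=GGGG U=WWRR R=YRYR D=OOYY L=OWOW
After move 2 (U'): U=WRWR F=OWGG R=GGYR B=YRBB L=BBOW
After move 3 (R): R=YGRG U=WWWG F=OOGY D=OBYY B=RRRB
After move 4 (R): R=RYGG U=WOWY F=OBGY D=ORYR B=GRWB
Query 1: R[0] = R
Query 2: R[1] = Y
Query 3: B[0] = G
Query 4: L[1] = B
Query 5: U[2] = W
Query 6: D[1] = R

Answer: R Y G B W R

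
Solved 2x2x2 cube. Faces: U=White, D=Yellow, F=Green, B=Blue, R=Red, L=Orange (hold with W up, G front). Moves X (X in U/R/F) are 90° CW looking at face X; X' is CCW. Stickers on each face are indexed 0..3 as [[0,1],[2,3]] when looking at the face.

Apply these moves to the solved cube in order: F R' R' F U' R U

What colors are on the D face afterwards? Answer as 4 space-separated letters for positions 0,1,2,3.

After move 1 (F): F=GGGG U=WWOO R=WRWR D=RRYY L=OYOY
After move 2 (R'): R=RRWW U=WBOB F=GWGO D=RGYG B=YBRB
After move 3 (R'): R=RWRW U=WROY F=GBGB D=RWYO B=GBGB
After move 4 (F): F=GGBB U=WRYY R=OWYW D=RRYO L=OROW
After move 5 (U'): U=RYWY F=ORBB R=GGYW B=OWGB L=GBOW
After move 6 (R): R=YGWG U=RRWB F=ORBO D=RGYO B=YWYB
After move 7 (U): U=WRBR F=YGBO R=YWWG B=GBYB L=OROW
Query: D face = RGYO

Answer: R G Y O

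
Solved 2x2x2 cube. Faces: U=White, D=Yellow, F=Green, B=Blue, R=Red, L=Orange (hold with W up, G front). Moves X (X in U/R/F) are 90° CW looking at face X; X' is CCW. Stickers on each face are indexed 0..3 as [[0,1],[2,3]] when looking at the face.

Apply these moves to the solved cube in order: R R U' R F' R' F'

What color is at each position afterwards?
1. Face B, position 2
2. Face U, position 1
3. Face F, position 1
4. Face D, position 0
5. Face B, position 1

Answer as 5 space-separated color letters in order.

After move 1 (R): R=RRRR U=WGWG F=GYGY D=YBYB B=WBWB
After move 2 (R): R=RRRR U=WYWY F=GBGB D=YWYW B=GBGB
After move 3 (U'): U=YYWW F=OOGB R=GBRR B=RRGB L=GBOO
After move 4 (R): R=RGRB U=YOWB F=OWGW D=YGYR B=WRYB
After move 5 (F'): F=WWOG U=YORR R=GGYB D=BOYR L=GBOW
After move 6 (R'): R=GBGY U=YYRW F=WOOR D=BWYG B=RROB
After move 7 (F'): F=ORWO U=YYGG R=WBBY D=BWYG L=GWOR
Query 1: B[2] = O
Query 2: U[1] = Y
Query 3: F[1] = R
Query 4: D[0] = B
Query 5: B[1] = R

Answer: O Y R B R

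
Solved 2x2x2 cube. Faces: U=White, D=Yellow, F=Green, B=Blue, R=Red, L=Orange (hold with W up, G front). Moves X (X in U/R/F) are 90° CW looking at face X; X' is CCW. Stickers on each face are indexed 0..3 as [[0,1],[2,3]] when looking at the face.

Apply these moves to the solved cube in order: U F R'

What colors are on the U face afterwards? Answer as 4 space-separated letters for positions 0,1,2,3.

After move 1 (U): U=WWWW F=RRGG R=BBRR B=OOBB L=GGOO
After move 2 (F): F=GRGR U=WWOG R=WBWR D=RBYY L=GYOY
After move 3 (R'): R=BRWW U=WBOO F=GWGG D=RRYR B=YOBB
Query: U face = WBOO

Answer: W B O O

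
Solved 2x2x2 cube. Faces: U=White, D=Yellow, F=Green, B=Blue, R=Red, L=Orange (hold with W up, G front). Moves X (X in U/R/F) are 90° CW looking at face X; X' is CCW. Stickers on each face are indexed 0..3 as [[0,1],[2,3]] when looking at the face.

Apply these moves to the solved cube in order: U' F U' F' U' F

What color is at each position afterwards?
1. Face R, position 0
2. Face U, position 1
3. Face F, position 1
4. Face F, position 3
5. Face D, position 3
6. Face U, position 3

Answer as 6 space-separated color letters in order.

After move 1 (U'): U=WWWW F=OOGG R=GGRR B=RRBB L=BBOO
After move 2 (F): F=GOGO U=WWOB R=WGWR D=RGYY L=BYOY
After move 3 (U'): U=WBWO F=BYGO R=GOWR B=WGBB L=RROY
After move 4 (F'): F=YOBG U=WBGW R=GORR D=RYYY L=ROOW
After move 5 (U'): U=BWWG F=ROBG R=YORR B=GOBB L=WGOW
After move 6 (F): F=BRGO U=BWWG R=WOGR D=RYYY L=WROY
Query 1: R[0] = W
Query 2: U[1] = W
Query 3: F[1] = R
Query 4: F[3] = O
Query 5: D[3] = Y
Query 6: U[3] = G

Answer: W W R O Y G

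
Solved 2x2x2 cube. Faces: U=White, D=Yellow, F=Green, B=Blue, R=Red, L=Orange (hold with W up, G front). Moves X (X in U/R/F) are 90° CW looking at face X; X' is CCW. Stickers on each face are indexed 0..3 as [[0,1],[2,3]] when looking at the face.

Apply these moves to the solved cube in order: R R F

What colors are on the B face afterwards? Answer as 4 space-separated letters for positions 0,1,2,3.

After move 1 (R): R=RRRR U=WGWG F=GYGY D=YBYB B=WBWB
After move 2 (R): R=RRRR U=WYWY F=GBGB D=YWYW B=GBGB
After move 3 (F): F=GGBB U=WYOO R=WRYR D=RRYW L=OYOW
Query: B face = GBGB

Answer: G B G B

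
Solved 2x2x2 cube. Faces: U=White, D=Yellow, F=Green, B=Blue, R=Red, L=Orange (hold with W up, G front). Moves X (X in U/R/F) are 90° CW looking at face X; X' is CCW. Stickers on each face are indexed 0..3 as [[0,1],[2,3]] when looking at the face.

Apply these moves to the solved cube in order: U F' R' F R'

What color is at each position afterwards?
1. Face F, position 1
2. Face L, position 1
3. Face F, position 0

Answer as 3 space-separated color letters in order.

Answer: B G R

Derivation:
After move 1 (U): U=WWWW F=RRGG R=BBRR B=OOBB L=GGOO
After move 2 (F'): F=RGRG U=WWBR R=YBYR D=GOYY L=GWOW
After move 3 (R'): R=BRYY U=WBBO F=RWRR D=GGYG B=YOOB
After move 4 (F): F=RRRW U=WBWW R=BROY D=YBYG L=GGOG
After move 5 (R'): R=RYBO U=WOWY F=RBRW D=YRYW B=GOBB
Query 1: F[1] = B
Query 2: L[1] = G
Query 3: F[0] = R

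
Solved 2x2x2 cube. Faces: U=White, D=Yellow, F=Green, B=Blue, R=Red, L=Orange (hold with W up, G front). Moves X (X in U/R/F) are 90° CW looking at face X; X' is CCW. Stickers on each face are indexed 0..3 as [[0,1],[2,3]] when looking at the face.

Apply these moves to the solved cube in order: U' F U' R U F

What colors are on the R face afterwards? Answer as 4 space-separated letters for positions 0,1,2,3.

Answer: O G Y O

Derivation:
After move 1 (U'): U=WWWW F=OOGG R=GGRR B=RRBB L=BBOO
After move 2 (F): F=GOGO U=WWOB R=WGWR D=RGYY L=BYOY
After move 3 (U'): U=WBWO F=BYGO R=GOWR B=WGBB L=RROY
After move 4 (R): R=WGRO U=WYWO F=BGGY D=RBYW B=OGBB
After move 5 (U): U=WWOY F=WGGY R=OGRO B=RRBB L=BGOY
After move 6 (F): F=GWYG U=WWYG R=OGYO D=ROYW L=BROB
Query: R face = OGYO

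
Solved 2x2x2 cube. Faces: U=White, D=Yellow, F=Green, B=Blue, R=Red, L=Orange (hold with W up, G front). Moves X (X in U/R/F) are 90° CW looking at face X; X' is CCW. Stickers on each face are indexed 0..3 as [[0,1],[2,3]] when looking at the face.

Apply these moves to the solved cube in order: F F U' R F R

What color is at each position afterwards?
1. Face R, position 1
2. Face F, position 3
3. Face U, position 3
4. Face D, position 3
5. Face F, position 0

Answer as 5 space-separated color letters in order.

Answer: W O W Y G

Derivation:
After move 1 (F): F=GGGG U=WWOO R=WRWR D=RRYY L=OYOY
After move 2 (F): F=GGGG U=WWYY R=OROR D=WWYY L=OROR
After move 3 (U'): U=WYWY F=ORGG R=GGOR B=ORBB L=BBOR
After move 4 (R): R=OGRG U=WRWG F=OWGY D=WBYO B=YRYB
After move 5 (F): F=GOYW U=WRRB R=WGGG D=ROYO L=BWOB
After move 6 (R): R=GWGG U=WORW F=GOYO D=RYYY B=BRRB
Query 1: R[1] = W
Query 2: F[3] = O
Query 3: U[3] = W
Query 4: D[3] = Y
Query 5: F[0] = G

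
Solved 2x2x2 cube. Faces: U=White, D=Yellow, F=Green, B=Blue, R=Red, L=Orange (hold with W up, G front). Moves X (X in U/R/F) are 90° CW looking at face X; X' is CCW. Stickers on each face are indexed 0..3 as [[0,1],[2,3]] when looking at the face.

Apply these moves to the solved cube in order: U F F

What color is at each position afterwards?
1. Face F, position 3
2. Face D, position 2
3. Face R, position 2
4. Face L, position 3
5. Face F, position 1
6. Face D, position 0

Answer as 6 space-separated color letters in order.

After move 1 (U): U=WWWW F=RRGG R=BBRR B=OOBB L=GGOO
After move 2 (F): F=GRGR U=WWOG R=WBWR D=RBYY L=GYOY
After move 3 (F): F=GGRR U=WWYY R=OBGR D=WWYY L=GROB
Query 1: F[3] = R
Query 2: D[2] = Y
Query 3: R[2] = G
Query 4: L[3] = B
Query 5: F[1] = G
Query 6: D[0] = W

Answer: R Y G B G W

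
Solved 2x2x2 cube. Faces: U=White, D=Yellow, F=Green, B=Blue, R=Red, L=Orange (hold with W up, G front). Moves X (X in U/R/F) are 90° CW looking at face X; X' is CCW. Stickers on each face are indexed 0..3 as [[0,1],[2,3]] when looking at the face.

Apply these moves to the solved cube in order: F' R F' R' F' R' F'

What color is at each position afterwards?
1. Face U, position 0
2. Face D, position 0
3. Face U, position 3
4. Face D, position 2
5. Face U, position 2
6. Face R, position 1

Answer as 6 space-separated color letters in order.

After move 1 (F'): F=GGGG U=WWRR R=YRYR D=OOYY L=OWOW
After move 2 (R): R=YYRR U=WGRG F=GOGY D=OBYB B=RBWB
After move 3 (F'): F=OYGG U=WGYR R=BYOR D=WWYB L=OGOR
After move 4 (R'): R=YRBO U=WWYR F=OGGR D=WYYG B=BBWB
After move 5 (F'): F=GROG U=WWYB R=YRWO D=GRYG L=OROY
After move 6 (R'): R=ROYW U=WWYB F=GWOB D=GRYG B=GBRB
After move 7 (F'): F=WBGO U=WWRY R=ROGW D=RYYG L=OBOY
Query 1: U[0] = W
Query 2: D[0] = R
Query 3: U[3] = Y
Query 4: D[2] = Y
Query 5: U[2] = R
Query 6: R[1] = O

Answer: W R Y Y R O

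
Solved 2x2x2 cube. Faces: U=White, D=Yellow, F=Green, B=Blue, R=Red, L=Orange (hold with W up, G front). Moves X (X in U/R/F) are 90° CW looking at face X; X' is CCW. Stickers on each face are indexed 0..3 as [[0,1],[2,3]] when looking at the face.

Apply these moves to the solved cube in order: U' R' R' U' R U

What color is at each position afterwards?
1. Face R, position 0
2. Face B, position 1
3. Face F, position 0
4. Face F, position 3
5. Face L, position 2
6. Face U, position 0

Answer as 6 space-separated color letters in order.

Answer: W R G W O W

Derivation:
After move 1 (U'): U=WWWW F=OOGG R=GGRR B=RRBB L=BBOO
After move 2 (R'): R=GRGR U=WBWR F=OWGW D=YOYG B=YRYB
After move 3 (R'): R=RRGG U=WYWY F=OBGR D=YWYW B=GROB
After move 4 (U'): U=YYWW F=BBGR R=OBGG B=RROB L=GROO
After move 5 (R): R=GOGB U=YBWR F=BWGW D=YOYR B=WRYB
After move 6 (U): U=WYRB F=GOGW R=WRGB B=GRYB L=BWOO
Query 1: R[0] = W
Query 2: B[1] = R
Query 3: F[0] = G
Query 4: F[3] = W
Query 5: L[2] = O
Query 6: U[0] = W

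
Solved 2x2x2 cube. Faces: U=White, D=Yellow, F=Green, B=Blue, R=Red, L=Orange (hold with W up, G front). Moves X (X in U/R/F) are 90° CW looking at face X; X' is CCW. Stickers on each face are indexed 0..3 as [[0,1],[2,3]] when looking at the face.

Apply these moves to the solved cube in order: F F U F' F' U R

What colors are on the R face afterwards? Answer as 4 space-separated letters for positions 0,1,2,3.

Answer: G O R R

Derivation:
After move 1 (F): F=GGGG U=WWOO R=WRWR D=RRYY L=OYOY
After move 2 (F): F=GGGG U=WWYY R=OROR D=WWYY L=OROR
After move 3 (U): U=YWYW F=ORGG R=BBOR B=ORBB L=GGOR
After move 4 (F'): F=RGOG U=YWBO R=WBWR D=GRYY L=GWOY
After move 5 (F'): F=GGRO U=YWWW R=RBGR D=WYYY L=GOOB
After move 6 (U): U=WYWW F=RBRO R=ORGR B=GOBB L=GGOB
After move 7 (R): R=GORR U=WBWO F=RYRY D=WBYG B=WOYB
Query: R face = GORR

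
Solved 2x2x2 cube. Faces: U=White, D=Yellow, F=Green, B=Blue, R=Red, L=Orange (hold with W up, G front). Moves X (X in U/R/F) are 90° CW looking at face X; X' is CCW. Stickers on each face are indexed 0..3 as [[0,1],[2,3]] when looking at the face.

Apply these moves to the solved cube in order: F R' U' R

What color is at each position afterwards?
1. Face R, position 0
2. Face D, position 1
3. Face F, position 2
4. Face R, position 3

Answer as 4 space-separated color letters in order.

Answer: W R G W

Derivation:
After move 1 (F): F=GGGG U=WWOO R=WRWR D=RRYY L=OYOY
After move 2 (R'): R=RRWW U=WBOB F=GWGO D=RGYG B=YBRB
After move 3 (U'): U=BBWO F=OYGO R=GWWW B=RRRB L=YBOY
After move 4 (R): R=WGWW U=BYWO F=OGGG D=RRYR B=ORBB
Query 1: R[0] = W
Query 2: D[1] = R
Query 3: F[2] = G
Query 4: R[3] = W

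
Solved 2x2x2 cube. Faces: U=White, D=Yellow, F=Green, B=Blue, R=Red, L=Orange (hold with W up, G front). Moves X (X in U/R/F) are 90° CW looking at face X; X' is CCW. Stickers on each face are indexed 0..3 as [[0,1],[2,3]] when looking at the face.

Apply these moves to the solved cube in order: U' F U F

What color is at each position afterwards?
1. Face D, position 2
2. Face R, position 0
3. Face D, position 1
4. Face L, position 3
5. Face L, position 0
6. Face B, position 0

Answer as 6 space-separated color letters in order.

Answer: Y B R G G B

Derivation:
After move 1 (U'): U=WWWW F=OOGG R=GGRR B=RRBB L=BBOO
After move 2 (F): F=GOGO U=WWOB R=WGWR D=RGYY L=BYOY
After move 3 (U): U=OWBW F=WGGO R=RRWR B=BYBB L=GOOY
After move 4 (F): F=GWOG U=OWYO R=BRWR D=WRYY L=GROG
Query 1: D[2] = Y
Query 2: R[0] = B
Query 3: D[1] = R
Query 4: L[3] = G
Query 5: L[0] = G
Query 6: B[0] = B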